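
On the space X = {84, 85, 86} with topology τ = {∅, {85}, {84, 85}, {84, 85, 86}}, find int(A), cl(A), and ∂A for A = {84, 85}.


int(A) = {84, 85}, cl(A) = {84, 85, 86}, ∂A = {86}.

Closed sets in (X, τ) are complements of opens:
  closed(X, τ) = {∅, {86}, {84, 86}, {84, 85, 86}}.
int(A) = ⋃ {U ∈ τ : U ⊆ A}. Opens contained in A: ∅, {85}, {84, 85}.
Taking the union of these: int(A) = {84, 85}.
cl(A) = ⋂ {C closed : A ⊆ C}. Closed sets containing A: {84, 85, 86}.
Intersecting these: cl(A) = {84, 85, 86}.
∂A = cl(A) ∖ int(A) = {84, 85, 86} ∖ {84, 85} = {86}.


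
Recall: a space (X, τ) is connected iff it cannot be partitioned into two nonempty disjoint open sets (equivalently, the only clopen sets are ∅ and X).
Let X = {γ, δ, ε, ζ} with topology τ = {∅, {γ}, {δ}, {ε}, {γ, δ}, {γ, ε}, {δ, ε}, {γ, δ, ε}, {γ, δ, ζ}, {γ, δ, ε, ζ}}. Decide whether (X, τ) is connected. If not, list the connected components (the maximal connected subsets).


(X, τ) is disconnected; components = [{ε}, {γ, δ, ζ}].

Find clopen sets (U ∈ τ with X ∖ U ∈ τ):
  U = ∅, X ∖ U = {γ, δ, ε, ζ} — both open, so U is clopen.
  U = {ε}, X ∖ U = {γ, δ, ζ} — both open, so U is clopen.
  U = {γ, δ, ζ}, X ∖ U = {ε} — both open, so U is clopen.
  U = {γ, δ, ε, ζ}, X ∖ U = ∅ — both open, so U is clopen.
Nontrivial clopen(s) exist: e.g. {ε}. So (X, τ) is disconnected.
Compute connected components by grouping points that agree on all clopens:
  component: {ε}
  component: {γ, δ, ζ}


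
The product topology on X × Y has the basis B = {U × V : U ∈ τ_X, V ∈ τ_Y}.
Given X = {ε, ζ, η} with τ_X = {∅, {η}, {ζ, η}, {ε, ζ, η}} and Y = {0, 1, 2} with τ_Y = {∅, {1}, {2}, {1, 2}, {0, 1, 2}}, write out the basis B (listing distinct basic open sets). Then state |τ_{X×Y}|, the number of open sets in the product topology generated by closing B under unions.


Basis B = {∅ × ∅, {η} × {1}, {η} × {2}, {ζ, η} × {1}, {ζ, η} × {2}, {η} × {1, 2}, {ε, ζ, η} × {1}, {ε, ζ, η} × {2}, {η} × {0, 1, 2}, {ζ, η} × {1, 2}, {ε, ζ, η} × {1, 2}, {ζ, η} × {0, 1, 2}, {ε, ζ, η} × {0, 1, 2}}; |τ_{X×Y}| = 30.

Enumerate products U × V with U ∈ τ_X, V ∈ τ_Y (deduplicated):
  ∅ × ∅ = {} (∅)
  {η} × {1} = {(η,1)}
  {η} × {2} = {(η,2)}
  {ζ, η} × {1} = {(ζ,1), (η,1)}
  {ζ, η} × {2} = {(ζ,2), (η,2)}
  {η} × {1, 2} = {(η,1), (η,2)}
  {ε, ζ, η} × {1} = {(ε,1), (ζ,1), (η,1)}
  {ε, ζ, η} × {2} = {(ε,2), (ζ,2), (η,2)}
  {η} × {0, 1, 2} = {(η,0), (η,1), (η,2)}
  {ζ, η} × {1, 2} = {(ζ,1), (ζ,2), (η,1), (η,2)}
  {ε, ζ, η} × {1, 2} = {(ε,1), (ε,2), (ζ,1), (ζ,2), (η,1), (η,2)}
  {ζ, η} × {0, 1, 2} = {(ζ,0), (ζ,1), (ζ,2), (η,0), (η,1), (η,2)}
  {ε, ζ, η} × {0, 1, 2} = {(ε,0), (ε,1), (ε,2), (ζ,0), (ζ,1), (ζ,2), (η,0), (η,1), (η,2)}
These 13 distinct sets form the basis B.
Close under arbitrary unions to get τ_{X×Y}; counting gives |τ_{X×Y}| = 30.


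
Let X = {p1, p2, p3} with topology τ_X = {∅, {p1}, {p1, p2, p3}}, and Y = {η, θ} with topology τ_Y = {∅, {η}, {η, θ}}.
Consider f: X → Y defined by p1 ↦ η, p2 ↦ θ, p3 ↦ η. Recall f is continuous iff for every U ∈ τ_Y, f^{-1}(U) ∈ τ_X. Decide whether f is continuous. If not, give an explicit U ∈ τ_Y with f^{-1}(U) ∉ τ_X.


f is NOT continuous.

Compute f^{-1}(U) for each U ∈ τ_Y:
  U = ∅: f^{-1}(U) = ∅ ∈ τ_X ✓.
  U = {η}: f^{-1}(U) = {p1, p3} ∉ τ_X ✗.
  U = {η, θ}: f^{-1}(U) = {p1, p2, p3} ∈ τ_X ✓.
Found U = {η} with f^{-1}(U) = {p1, p3} not in τ_X. Therefore f is NOT continuous.


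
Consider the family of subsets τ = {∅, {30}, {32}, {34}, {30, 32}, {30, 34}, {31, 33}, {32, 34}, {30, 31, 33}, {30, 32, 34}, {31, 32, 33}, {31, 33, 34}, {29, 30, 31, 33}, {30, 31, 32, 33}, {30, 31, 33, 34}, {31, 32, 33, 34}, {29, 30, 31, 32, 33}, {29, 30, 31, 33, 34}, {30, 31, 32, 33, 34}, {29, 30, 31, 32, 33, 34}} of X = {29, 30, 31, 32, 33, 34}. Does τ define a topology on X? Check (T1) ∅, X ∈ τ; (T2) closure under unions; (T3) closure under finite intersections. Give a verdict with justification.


τ IS a topology on X.

Axiom (T1): ∅ ∈ τ? Yes; X ∈ τ? Yes.
Axiom (T2/T3): check pairwise unions and intersections of members of τ.
All pairwise intersections and unions checked — each lies in τ. Therefore τ satisfies (T1), (T2), (T3): it IS a topology on X.


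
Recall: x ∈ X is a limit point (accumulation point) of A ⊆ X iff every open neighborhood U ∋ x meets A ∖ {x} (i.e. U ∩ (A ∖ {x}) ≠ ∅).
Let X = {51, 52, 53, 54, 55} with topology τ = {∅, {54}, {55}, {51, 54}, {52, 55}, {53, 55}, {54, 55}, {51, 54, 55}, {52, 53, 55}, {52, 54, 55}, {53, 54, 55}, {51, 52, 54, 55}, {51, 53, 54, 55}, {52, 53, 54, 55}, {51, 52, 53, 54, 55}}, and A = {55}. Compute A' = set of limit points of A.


A' = {52, 53}

For each x ∈ X, list the open sets U ∈ τ with x ∈ U, then check whether U ∩ (A ∖ {x}) ≠ ∅ for every such U.
  x = 51: open {51, 54} ∋ x has {51, 54} ∩ (A ∖ {51}) = ∅, so x is NOT a limit point.
  x = 52: opens ∋ x are {52, 55}, {52, 53, 55}, {52, 54, 55}, {51, 52, 54, 55}, {52, 53, 54, 55}, {51, 52, 53, 54, 55}; each meets A ∖ {52}, so x IS a limit point.
  x = 53: opens ∋ x are {53, 55}, {52, 53, 55}, {53, 54, 55}, {51, 53, 54, 55}, {52, 53, 54, 55}, {51, 52, 53, 54, 55}; each meets A ∖ {53}, so x IS a limit point.
  x = 54: open {54} ∋ x has {54} ∩ (A ∖ {54}) = ∅, so x is NOT a limit point.
  x = 55: open {55} ∋ x has {55} ∩ (A ∖ {55}) = ∅, so x is NOT a limit point.
Collecting: A' = {52, 53}.


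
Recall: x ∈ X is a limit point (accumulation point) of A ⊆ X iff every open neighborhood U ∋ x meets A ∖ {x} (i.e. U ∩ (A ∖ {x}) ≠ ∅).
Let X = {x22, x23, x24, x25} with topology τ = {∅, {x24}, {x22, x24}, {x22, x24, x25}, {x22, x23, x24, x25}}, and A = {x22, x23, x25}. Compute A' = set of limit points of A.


A' = {x23, x25}

For each x ∈ X, list the open sets U ∈ τ with x ∈ U, then check whether U ∩ (A ∖ {x}) ≠ ∅ for every such U.
  x = x22: open {x22, x24} ∋ x has {x22, x24} ∩ (A ∖ {x22}) = ∅, so x is NOT a limit point.
  x = x23: opens ∋ x are {x22, x23, x24, x25}; each meets A ∖ {x23}, so x IS a limit point.
  x = x24: open {x24} ∋ x has {x24} ∩ (A ∖ {x24}) = ∅, so x is NOT a limit point.
  x = x25: opens ∋ x are {x22, x24, x25}, {x22, x23, x24, x25}; each meets A ∖ {x25}, so x IS a limit point.
Collecting: A' = {x23, x25}.


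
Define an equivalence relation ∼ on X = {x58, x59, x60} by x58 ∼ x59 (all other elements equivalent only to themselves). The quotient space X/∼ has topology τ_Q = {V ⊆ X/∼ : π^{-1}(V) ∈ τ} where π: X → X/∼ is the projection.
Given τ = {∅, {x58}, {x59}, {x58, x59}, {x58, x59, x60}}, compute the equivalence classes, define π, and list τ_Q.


X/∼ = {[x58=x59], [x60]}; |τ_Q| = 3.

Equivalence classes: [x58=x59], [x60].
Quotient map π: X → X/∼ sends x58 ↦ [x58=x59], x59 ↦ [x58=x59], x60 ↦ [x60].
For each subset V ⊆ X/∼, compute π^{-1}(V) ⊆ X and check whether π^{-1}(V) ∈ τ. V is open in τ_Q iff π^{-1}(V) ∈ τ.
  V = {}: π^{-1}(V) = ∅ ∈ τ ✓.
  V = {[x58=x59]}: π^{-1}(V) = {x58, x59} ∈ τ ✓.
  V = {[x60]}: π^{-1}(V) = {x60} ∉ τ ✗.
  V = {[x58=x59], [x60]}: π^{-1}(V) = {x58, x59, x60} ∈ τ ✓.
Open sets in the quotient: τ_Q = {{}, {[x58=x59]}, {[x58=x59], [x60]}} (3 elements).


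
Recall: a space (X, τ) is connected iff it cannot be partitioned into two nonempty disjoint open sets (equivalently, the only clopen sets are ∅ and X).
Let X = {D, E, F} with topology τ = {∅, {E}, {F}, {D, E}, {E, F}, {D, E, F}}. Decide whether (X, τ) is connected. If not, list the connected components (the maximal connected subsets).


(X, τ) is disconnected; components = [{F}, {D, E}].

Find clopen sets (U ∈ τ with X ∖ U ∈ τ):
  U = ∅, X ∖ U = {D, E, F} — both open, so U is clopen.
  U = {F}, X ∖ U = {D, E} — both open, so U is clopen.
  U = {D, E}, X ∖ U = {F} — both open, so U is clopen.
  U = {D, E, F}, X ∖ U = ∅ — both open, so U is clopen.
Nontrivial clopen(s) exist: e.g. {F}. So (X, τ) is disconnected.
Compute connected components by grouping points that agree on all clopens:
  component: {F}
  component: {D, E}


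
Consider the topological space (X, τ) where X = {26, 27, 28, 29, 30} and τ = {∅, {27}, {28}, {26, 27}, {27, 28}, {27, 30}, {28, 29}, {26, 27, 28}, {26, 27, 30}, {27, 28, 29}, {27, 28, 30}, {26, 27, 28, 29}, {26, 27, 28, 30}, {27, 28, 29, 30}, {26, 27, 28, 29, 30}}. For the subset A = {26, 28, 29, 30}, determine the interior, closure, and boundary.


int(A) = {28, 29}, cl(A) = {26, 28, 29, 30}, ∂A = {26, 30}.

Closed sets in (X, τ) are complements of opens:
  closed(X, τ) = {∅, {26}, {29}, {30}, {26, 29}, {26, 30}, {28, 29}, {29, 30}, {26, 27, 30}, {26, 28, 29}, {26, 29, 30}, {28, 29, 30}, {26, 27, 29, 30}, {26, 28, 29, 30}, {26, 27, 28, 29, 30}}.
int(A) = ⋃ {U ∈ τ : U ⊆ A}. Opens contained in A: ∅, {28}, {28, 29}.
Taking the union of these: int(A) = {28, 29}.
cl(A) = ⋂ {C closed : A ⊆ C}. Closed sets containing A: {26, 28, 29, 30}, {26, 27, 28, 29, 30}.
Intersecting these: cl(A) = {26, 28, 29, 30}.
∂A = cl(A) ∖ int(A) = {26, 28, 29, 30} ∖ {28, 29} = {26, 30}.


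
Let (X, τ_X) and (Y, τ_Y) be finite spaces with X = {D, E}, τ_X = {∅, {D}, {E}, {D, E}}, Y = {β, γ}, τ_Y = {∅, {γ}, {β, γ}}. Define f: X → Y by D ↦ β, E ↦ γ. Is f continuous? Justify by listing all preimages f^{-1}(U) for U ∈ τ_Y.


f IS continuous.

Compute f^{-1}(U) for each U ∈ τ_Y:
  U = ∅: f^{-1}(U) = ∅ ∈ τ_X ✓.
  U = {γ}: f^{-1}(U) = {E} ∈ τ_X ✓.
  U = {β, γ}: f^{-1}(U) = {D, E} ∈ τ_X ✓.
Every preimage lies in τ_X, so f IS continuous.


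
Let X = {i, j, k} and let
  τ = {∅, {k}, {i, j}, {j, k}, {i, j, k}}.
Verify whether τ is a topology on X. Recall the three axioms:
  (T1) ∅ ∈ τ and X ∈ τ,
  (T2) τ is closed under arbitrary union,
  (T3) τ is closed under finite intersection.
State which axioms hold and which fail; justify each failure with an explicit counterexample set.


τ is NOT a topology on X.

Axiom (T1): ∅ ∈ τ? Yes; X ∈ τ? Yes.
Axiom (T2/T3): check pairwise unions and intersections of members of τ.
Counterexample for (T3): {i, j} ∩ {j, k} = {j} ∉ τ. Therefore τ is NOT a topology.


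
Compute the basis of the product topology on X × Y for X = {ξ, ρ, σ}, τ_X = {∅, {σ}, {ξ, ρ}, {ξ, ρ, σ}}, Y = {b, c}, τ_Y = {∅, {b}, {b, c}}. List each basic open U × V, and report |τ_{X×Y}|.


Basis B = {∅ × ∅, {σ} × {b}, {ξ, ρ} × {b}, {σ} × {b, c}, {ξ, ρ, σ} × {b}, {ξ, ρ} × {b, c}, {ξ, ρ, σ} × {b, c}}; |τ_{X×Y}| = 9.

Enumerate products U × V with U ∈ τ_X, V ∈ τ_Y (deduplicated):
  ∅ × ∅ = {} (∅)
  {σ} × {b} = {(σ,b)}
  {ξ, ρ} × {b} = {(ξ,b), (ρ,b)}
  {σ} × {b, c} = {(σ,b), (σ,c)}
  {ξ, ρ, σ} × {b} = {(ξ,b), (ρ,b), (σ,b)}
  {ξ, ρ} × {b, c} = {(ξ,b), (ξ,c), (ρ,b), (ρ,c)}
  {ξ, ρ, σ} × {b, c} = {(ξ,b), (ξ,c), (ρ,b), (ρ,c), (σ,b), (σ,c)}
These 7 distinct sets form the basis B.
Close under arbitrary unions to get τ_{X×Y}; counting gives |τ_{X×Y}| = 9.


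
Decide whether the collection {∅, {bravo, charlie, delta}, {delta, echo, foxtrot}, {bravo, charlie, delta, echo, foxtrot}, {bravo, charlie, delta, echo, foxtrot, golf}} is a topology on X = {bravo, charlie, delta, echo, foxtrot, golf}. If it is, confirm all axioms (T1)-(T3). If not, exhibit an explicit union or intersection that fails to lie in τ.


τ is NOT a topology on X.

Axiom (T1): ∅ ∈ τ? Yes; X ∈ τ? Yes.
Axiom (T2/T3): check pairwise unions and intersections of members of τ.
Counterexample for (T3): {bravo, charlie, delta} ∩ {delta, echo, foxtrot} = {delta} ∉ τ. Therefore τ is NOT a topology.


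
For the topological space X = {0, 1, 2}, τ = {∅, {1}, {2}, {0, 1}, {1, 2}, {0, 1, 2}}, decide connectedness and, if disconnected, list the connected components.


(X, τ) is disconnected; components = [{2}, {0, 1}].

Find clopen sets (U ∈ τ with X ∖ U ∈ τ):
  U = ∅, X ∖ U = {0, 1, 2} — both open, so U is clopen.
  U = {2}, X ∖ U = {0, 1} — both open, so U is clopen.
  U = {0, 1}, X ∖ U = {2} — both open, so U is clopen.
  U = {0, 1, 2}, X ∖ U = ∅ — both open, so U is clopen.
Nontrivial clopen(s) exist: e.g. {2}. So (X, τ) is disconnected.
Compute connected components by grouping points that agree on all clopens:
  component: {2}
  component: {0, 1}


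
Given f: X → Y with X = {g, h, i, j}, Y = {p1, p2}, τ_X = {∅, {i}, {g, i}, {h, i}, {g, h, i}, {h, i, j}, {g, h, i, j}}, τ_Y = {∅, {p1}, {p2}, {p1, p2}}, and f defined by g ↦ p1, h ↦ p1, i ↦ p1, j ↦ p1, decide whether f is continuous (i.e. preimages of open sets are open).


f IS continuous.

Compute f^{-1}(U) for each U ∈ τ_Y:
  U = ∅: f^{-1}(U) = ∅ ∈ τ_X ✓.
  U = {p1}: f^{-1}(U) = {g, h, i, j} ∈ τ_X ✓.
  U = {p2}: f^{-1}(U) = ∅ ∈ τ_X ✓.
  U = {p1, p2}: f^{-1}(U) = {g, h, i, j} ∈ τ_X ✓.
Every preimage lies in τ_X, so f IS continuous.


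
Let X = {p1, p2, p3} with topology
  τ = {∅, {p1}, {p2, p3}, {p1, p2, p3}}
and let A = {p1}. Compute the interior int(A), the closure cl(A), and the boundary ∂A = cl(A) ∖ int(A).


int(A) = {p1}, cl(A) = {p1}, ∂A = ∅.

Closed sets in (X, τ) are complements of opens:
  closed(X, τ) = {∅, {p1}, {p2, p3}, {p1, p2, p3}}.
int(A) = ⋃ {U ∈ τ : U ⊆ A}. Opens contained in A: ∅, {p1}.
Taking the union of these: int(A) = {p1}.
cl(A) = ⋂ {C closed : A ⊆ C}. Closed sets containing A: {p1}, {p1, p2, p3}.
Intersecting these: cl(A) = {p1}.
∂A = cl(A) ∖ int(A) = {p1} ∖ {p1} = ∅.


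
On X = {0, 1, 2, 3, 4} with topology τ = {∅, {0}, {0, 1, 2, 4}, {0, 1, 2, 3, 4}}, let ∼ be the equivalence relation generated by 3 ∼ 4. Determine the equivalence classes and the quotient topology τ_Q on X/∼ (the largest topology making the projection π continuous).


X/∼ = {[0], [1], [2], [3=4]}; |τ_Q| = 3.

Equivalence classes: [0], [1], [2], [3=4].
Quotient map π: X → X/∼ sends 0 ↦ [0], 1 ↦ [1], 2 ↦ [2], 3 ↦ [3=4], 4 ↦ [3=4].
For each subset V ⊆ X/∼, compute π^{-1}(V) ⊆ X and check whether π^{-1}(V) ∈ τ. V is open in τ_Q iff π^{-1}(V) ∈ τ.
  V = {}: π^{-1}(V) = ∅ ∈ τ ✓.
  V = {[0]}: π^{-1}(V) = {0} ∈ τ ✓.
  V = {[1]}: π^{-1}(V) = {1} ∉ τ ✗.
  V = {[0], [1]}: π^{-1}(V) = {0, 1} ∉ τ ✗.
  V = {[2]}: π^{-1}(V) = {2} ∉ τ ✗.
  V = {[0], [2]}: π^{-1}(V) = {0, 2} ∉ τ ✗.
  V = {[1], [2]}: π^{-1}(V) = {1, 2} ∉ τ ✗.
  V = {[0], [1], [2]}: π^{-1}(V) = {0, 1, 2} ∉ τ ✗.
  V = {[3=4]}: π^{-1}(V) = {3, 4} ∉ τ ✗.
  V = {[0], [3=4]}: π^{-1}(V) = {0, 3, 4} ∉ τ ✗.
  V = {[1], [3=4]}: π^{-1}(V) = {1, 3, 4} ∉ τ ✗.
  V = {[0], [1], [3=4]}: π^{-1}(V) = {0, 1, 3, 4} ∉ τ ✗.
  V = {[2], [3=4]}: π^{-1}(V) = {2, 3, 4} ∉ τ ✗.
  V = {[0], [2], [3=4]}: π^{-1}(V) = {0, 2, 3, 4} ∉ τ ✗.
  V = {[1], [2], [3=4]}: π^{-1}(V) = {1, 2, 3, 4} ∉ τ ✗.
  V = {[0], [1], [2], [3=4]}: π^{-1}(V) = {0, 1, 2, 3, 4} ∈ τ ✓.
Open sets in the quotient: τ_Q = {{}, {[0]}, {[0], [1], [2], [3=4]}} (3 elements).


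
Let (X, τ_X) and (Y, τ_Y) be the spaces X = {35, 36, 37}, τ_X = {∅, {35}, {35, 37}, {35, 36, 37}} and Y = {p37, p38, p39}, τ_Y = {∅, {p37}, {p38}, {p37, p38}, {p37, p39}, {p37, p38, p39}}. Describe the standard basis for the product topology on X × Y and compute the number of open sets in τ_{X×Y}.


Basis B = {∅ × ∅, {35} × {p37}, {35} × {p38}, {35} × {p37, p38}, {35} × {p37, p39}, {35, 37} × {p37}, {35, 37} × {p38}, {35} × {p37, p38, p39}, {35, 36, 37} × {p37}, {35, 36, 37} × {p38}, {35, 37} × {p37, p38}, {35, 37} × {p37, p39}, {35, 37} × {p37, p38, p39}, {35, 36, 37} × {p37, p38}, {35, 36, 37} × {p37, p39}, {35, 36, 37} × {p37, p38, p39}}; |τ_{X×Y}| = 40.

Enumerate products U × V with U ∈ τ_X, V ∈ τ_Y (deduplicated):
  ∅ × ∅ = {} (∅)
  {35} × {p37} = {(35,p37)}
  {35} × {p38} = {(35,p38)}
  {35} × {p37, p38} = {(35,p37), (35,p38)}
  {35} × {p37, p39} = {(35,p37), (35,p39)}
  {35, 37} × {p37} = {(35,p37), (37,p37)}
  {35, 37} × {p38} = {(35,p38), (37,p38)}
  {35} × {p37, p38, p39} = {(35,p37), (35,p38), (35,p39)}
  {35, 36, 37} × {p37} = {(35,p37), (36,p37), (37,p37)}
  {35, 36, 37} × {p38} = {(35,p38), (36,p38), (37,p38)}
  {35, 37} × {p37, p38} = {(35,p37), (35,p38), (37,p37), (37,p38)}
  {35, 37} × {p37, p39} = {(35,p37), (35,p39), (37,p37), (37,p39)}
  {35, 37} × {p37, p38, p39} = {(35,p37), (35,p38), (35,p39), (37,p37), (37,p38), (37,p39)}
  {35, 36, 37} × {p37, p38} = {(35,p37), (35,p38), (36,p37), (36,p38), (37,p37), (37,p38)}
  {35, 36, 37} × {p37, p39} = {(35,p37), (35,p39), (36,p37), (36,p39), (37,p37), (37,p39)}
  {35, 36, 37} × {p37, p38, p39} = {(35,p37), (35,p38), (35,p39), (36,p37), (36,p38), (36,p39), (37,p37), (37,p38), (37,p39)}
These 16 distinct sets form the basis B.
Close under arbitrary unions to get τ_{X×Y}; counting gives |τ_{X×Y}| = 40.


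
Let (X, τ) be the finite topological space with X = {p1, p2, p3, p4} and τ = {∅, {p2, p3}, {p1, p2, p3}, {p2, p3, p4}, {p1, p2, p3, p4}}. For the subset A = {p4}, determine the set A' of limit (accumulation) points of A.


A' = ∅

For each x ∈ X, list the open sets U ∈ τ with x ∈ U, then check whether U ∩ (A ∖ {x}) ≠ ∅ for every such U.
  x = p1: open {p1, p2, p3} ∋ x has {p1, p2, p3} ∩ (A ∖ {p1}) = ∅, so x is NOT a limit point.
  x = p2: open {p2, p3} ∋ x has {p2, p3} ∩ (A ∖ {p2}) = ∅, so x is NOT a limit point.
  x = p3: open {p2, p3} ∋ x has {p2, p3} ∩ (A ∖ {p3}) = ∅, so x is NOT a limit point.
  x = p4: open {p2, p3, p4} ∋ x has {p2, p3, p4} ∩ (A ∖ {p4}) = ∅, so x is NOT a limit point.
Collecting: A' = ∅.


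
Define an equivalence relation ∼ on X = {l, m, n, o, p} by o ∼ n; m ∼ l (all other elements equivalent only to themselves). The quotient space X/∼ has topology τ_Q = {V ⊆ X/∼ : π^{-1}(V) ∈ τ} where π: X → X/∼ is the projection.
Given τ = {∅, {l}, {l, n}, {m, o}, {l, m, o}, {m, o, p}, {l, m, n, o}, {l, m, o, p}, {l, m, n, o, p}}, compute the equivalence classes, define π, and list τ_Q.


X/∼ = {[l=m], [n=o], [p]}; |τ_Q| = 3.

Equivalence classes: [l=m], [n=o], [p].
Quotient map π: X → X/∼ sends l ↦ [l=m], m ↦ [l=m], n ↦ [n=o], o ↦ [n=o], p ↦ [p].
For each subset V ⊆ X/∼, compute π^{-1}(V) ⊆ X and check whether π^{-1}(V) ∈ τ. V is open in τ_Q iff π^{-1}(V) ∈ τ.
  V = {}: π^{-1}(V) = ∅ ∈ τ ✓.
  V = {[l=m]}: π^{-1}(V) = {l, m} ∉ τ ✗.
  V = {[n=o]}: π^{-1}(V) = {n, o} ∉ τ ✗.
  V = {[l=m], [n=o]}: π^{-1}(V) = {l, m, n, o} ∈ τ ✓.
  V = {[p]}: π^{-1}(V) = {p} ∉ τ ✗.
  V = {[l=m], [p]}: π^{-1}(V) = {l, m, p} ∉ τ ✗.
  V = {[n=o], [p]}: π^{-1}(V) = {n, o, p} ∉ τ ✗.
  V = {[l=m], [n=o], [p]}: π^{-1}(V) = {l, m, n, o, p} ∈ τ ✓.
Open sets in the quotient: τ_Q = {{}, {[l=m], [n=o]}, {[l=m], [n=o], [p]}} (3 elements).


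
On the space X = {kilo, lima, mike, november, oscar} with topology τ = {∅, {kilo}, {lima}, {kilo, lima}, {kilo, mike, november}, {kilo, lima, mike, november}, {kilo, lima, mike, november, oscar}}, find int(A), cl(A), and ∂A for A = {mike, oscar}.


int(A) = ∅, cl(A) = {mike, november, oscar}, ∂A = {mike, november, oscar}.

Closed sets in (X, τ) are complements of opens:
  closed(X, τ) = {∅, {oscar}, {lima, oscar}, {mike, november, oscar}, {kilo, mike, november, oscar}, {lima, mike, november, oscar}, {kilo, lima, mike, november, oscar}}.
int(A) = ⋃ {U ∈ τ : U ⊆ A}. Opens contained in A: ∅.
Taking the union of these: int(A) = ∅.
cl(A) = ⋂ {C closed : A ⊆ C}. Closed sets containing A: {mike, november, oscar}, {kilo, mike, november, oscar}, {lima, mike, november, oscar}, {kilo, lima, mike, november, oscar}.
Intersecting these: cl(A) = {mike, november, oscar}.
∂A = cl(A) ∖ int(A) = {mike, november, oscar} ∖ ∅ = {mike, november, oscar}.


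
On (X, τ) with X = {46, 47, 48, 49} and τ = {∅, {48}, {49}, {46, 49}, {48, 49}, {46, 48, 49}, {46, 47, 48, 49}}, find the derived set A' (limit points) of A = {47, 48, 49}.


A' = {46, 47}

For each x ∈ X, list the open sets U ∈ τ with x ∈ U, then check whether U ∩ (A ∖ {x}) ≠ ∅ for every such U.
  x = 46: opens ∋ x are {46, 49}, {46, 48, 49}, {46, 47, 48, 49}; each meets A ∖ {46}, so x IS a limit point.
  x = 47: opens ∋ x are {46, 47, 48, 49}; each meets A ∖ {47}, so x IS a limit point.
  x = 48: open {48} ∋ x has {48} ∩ (A ∖ {48}) = ∅, so x is NOT a limit point.
  x = 49: open {49} ∋ x has {49} ∩ (A ∖ {49}) = ∅, so x is NOT a limit point.
Collecting: A' = {46, 47}.


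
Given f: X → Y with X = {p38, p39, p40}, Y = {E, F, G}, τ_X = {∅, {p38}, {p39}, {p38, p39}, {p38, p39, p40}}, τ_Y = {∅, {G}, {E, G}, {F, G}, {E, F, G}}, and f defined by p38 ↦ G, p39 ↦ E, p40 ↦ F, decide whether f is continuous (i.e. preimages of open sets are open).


f is NOT continuous.

Compute f^{-1}(U) for each U ∈ τ_Y:
  U = ∅: f^{-1}(U) = ∅ ∈ τ_X ✓.
  U = {G}: f^{-1}(U) = {p38} ∈ τ_X ✓.
  U = {E, G}: f^{-1}(U) = {p38, p39} ∈ τ_X ✓.
  U = {F, G}: f^{-1}(U) = {p38, p40} ∉ τ_X ✗.
  U = {E, F, G}: f^{-1}(U) = {p38, p39, p40} ∈ τ_X ✓.
Found U = {F, G} with f^{-1}(U) = {p38, p40} not in τ_X. Therefore f is NOT continuous.


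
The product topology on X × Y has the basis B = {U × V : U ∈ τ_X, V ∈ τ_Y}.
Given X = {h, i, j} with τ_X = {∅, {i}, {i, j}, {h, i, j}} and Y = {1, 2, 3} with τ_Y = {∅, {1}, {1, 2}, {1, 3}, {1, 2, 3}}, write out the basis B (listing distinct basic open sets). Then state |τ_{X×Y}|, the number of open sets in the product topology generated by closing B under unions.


Basis B = {∅ × ∅, {i} × {1}, {i} × {1, 2}, {i} × {1, 3}, {i, j} × {1}, {h, i, j} × {1}, {i} × {1, 2, 3}, {i, j} × {1, 2}, {i, j} × {1, 3}, {h, i, j} × {1, 2}, {h, i, j} × {1, 3}, {i, j} × {1, 2, 3}, {h, i, j} × {1, 2, 3}}; |τ_{X×Y}| = 30.

Enumerate products U × V with U ∈ τ_X, V ∈ τ_Y (deduplicated):
  ∅ × ∅ = {} (∅)
  {i} × {1} = {(i,1)}
  {i} × {1, 2} = {(i,1), (i,2)}
  {i} × {1, 3} = {(i,1), (i,3)}
  {i, j} × {1} = {(i,1), (j,1)}
  {h, i, j} × {1} = {(h,1), (i,1), (j,1)}
  {i} × {1, 2, 3} = {(i,1), (i,2), (i,3)}
  {i, j} × {1, 2} = {(i,1), (i,2), (j,1), (j,2)}
  {i, j} × {1, 3} = {(i,1), (i,3), (j,1), (j,3)}
  {h, i, j} × {1, 2} = {(h,1), (h,2), (i,1), (i,2), (j,1), (j,2)}
  {h, i, j} × {1, 3} = {(h,1), (h,3), (i,1), (i,3), (j,1), (j,3)}
  {i, j} × {1, 2, 3} = {(i,1), (i,2), (i,3), (j,1), (j,2), (j,3)}
  {h, i, j} × {1, 2, 3} = {(h,1), (h,2), (h,3), (i,1), (i,2), (i,3), (j,1), (j,2), (j,3)}
These 13 distinct sets form the basis B.
Close under arbitrary unions to get τ_{X×Y}; counting gives |τ_{X×Y}| = 30.


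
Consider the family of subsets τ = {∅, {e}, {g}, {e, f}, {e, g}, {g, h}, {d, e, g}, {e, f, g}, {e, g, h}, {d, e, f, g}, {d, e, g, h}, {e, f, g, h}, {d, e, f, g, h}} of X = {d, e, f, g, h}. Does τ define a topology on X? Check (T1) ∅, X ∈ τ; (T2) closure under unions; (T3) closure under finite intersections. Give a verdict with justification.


τ IS a topology on X.

Axiom (T1): ∅ ∈ τ? Yes; X ∈ τ? Yes.
Axiom (T2/T3): check pairwise unions and intersections of members of τ.
All pairwise intersections and unions checked — each lies in τ. Therefore τ satisfies (T1), (T2), (T3): it IS a topology on X.


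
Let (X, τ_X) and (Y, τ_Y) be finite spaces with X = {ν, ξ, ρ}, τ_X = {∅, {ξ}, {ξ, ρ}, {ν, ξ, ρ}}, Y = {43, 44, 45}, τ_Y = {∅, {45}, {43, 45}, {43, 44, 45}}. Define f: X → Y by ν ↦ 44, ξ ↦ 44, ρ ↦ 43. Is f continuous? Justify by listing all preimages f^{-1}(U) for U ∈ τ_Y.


f is NOT continuous.

Compute f^{-1}(U) for each U ∈ τ_Y:
  U = ∅: f^{-1}(U) = ∅ ∈ τ_X ✓.
  U = {45}: f^{-1}(U) = ∅ ∈ τ_X ✓.
  U = {43, 45}: f^{-1}(U) = {ρ} ∉ τ_X ✗.
  U = {43, 44, 45}: f^{-1}(U) = {ν, ξ, ρ} ∈ τ_X ✓.
Found U = {43, 45} with f^{-1}(U) = {ρ} not in τ_X. Therefore f is NOT continuous.


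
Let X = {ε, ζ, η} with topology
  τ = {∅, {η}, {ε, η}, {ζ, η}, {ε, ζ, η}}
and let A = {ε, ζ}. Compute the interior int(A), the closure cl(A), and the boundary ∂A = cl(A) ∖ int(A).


int(A) = ∅, cl(A) = {ε, ζ}, ∂A = {ε, ζ}.

Closed sets in (X, τ) are complements of opens:
  closed(X, τ) = {∅, {ε}, {ζ}, {ε, ζ}, {ε, ζ, η}}.
int(A) = ⋃ {U ∈ τ : U ⊆ A}. Opens contained in A: ∅.
Taking the union of these: int(A) = ∅.
cl(A) = ⋂ {C closed : A ⊆ C}. Closed sets containing A: {ε, ζ}, {ε, ζ, η}.
Intersecting these: cl(A) = {ε, ζ}.
∂A = cl(A) ∖ int(A) = {ε, ζ} ∖ ∅ = {ε, ζ}.


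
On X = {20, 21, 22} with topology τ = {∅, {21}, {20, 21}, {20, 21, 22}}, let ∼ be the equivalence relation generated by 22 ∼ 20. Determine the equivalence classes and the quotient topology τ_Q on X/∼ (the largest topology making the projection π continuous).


X/∼ = {[20=22], [21]}; |τ_Q| = 3.

Equivalence classes: [20=22], [21].
Quotient map π: X → X/∼ sends 20 ↦ [20=22], 21 ↦ [21], 22 ↦ [20=22].
For each subset V ⊆ X/∼, compute π^{-1}(V) ⊆ X and check whether π^{-1}(V) ∈ τ. V is open in τ_Q iff π^{-1}(V) ∈ τ.
  V = {}: π^{-1}(V) = ∅ ∈ τ ✓.
  V = {[20=22]}: π^{-1}(V) = {20, 22} ∉ τ ✗.
  V = {[21]}: π^{-1}(V) = {21} ∈ τ ✓.
  V = {[20=22], [21]}: π^{-1}(V) = {20, 21, 22} ∈ τ ✓.
Open sets in the quotient: τ_Q = {{}, {[21]}, {[20=22], [21]}} (3 elements).


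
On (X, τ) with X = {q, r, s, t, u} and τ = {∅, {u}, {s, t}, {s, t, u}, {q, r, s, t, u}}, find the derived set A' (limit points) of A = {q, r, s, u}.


A' = {q, r, t}

For each x ∈ X, list the open sets U ∈ τ with x ∈ U, then check whether U ∩ (A ∖ {x}) ≠ ∅ for every such U.
  x = q: opens ∋ x are {q, r, s, t, u}; each meets A ∖ {q}, so x IS a limit point.
  x = r: opens ∋ x are {q, r, s, t, u}; each meets A ∖ {r}, so x IS a limit point.
  x = s: open {s, t} ∋ x has {s, t} ∩ (A ∖ {s}) = ∅, so x is NOT a limit point.
  x = t: opens ∋ x are {s, t}, {s, t, u}, {q, r, s, t, u}; each meets A ∖ {t}, so x IS a limit point.
  x = u: open {u} ∋ x has {u} ∩ (A ∖ {u}) = ∅, so x is NOT a limit point.
Collecting: A' = {q, r, t}.


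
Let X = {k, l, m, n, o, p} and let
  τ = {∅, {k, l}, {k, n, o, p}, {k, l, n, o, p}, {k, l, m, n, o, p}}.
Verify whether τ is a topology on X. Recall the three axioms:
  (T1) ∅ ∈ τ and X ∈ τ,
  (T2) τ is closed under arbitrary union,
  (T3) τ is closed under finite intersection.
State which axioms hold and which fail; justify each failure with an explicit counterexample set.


τ is NOT a topology on X.

Axiom (T1): ∅ ∈ τ? Yes; X ∈ τ? Yes.
Axiom (T2/T3): check pairwise unions and intersections of members of τ.
Counterexample for (T3): {k, l} ∩ {k, n, o, p} = {k} ∉ τ. Therefore τ is NOT a topology.


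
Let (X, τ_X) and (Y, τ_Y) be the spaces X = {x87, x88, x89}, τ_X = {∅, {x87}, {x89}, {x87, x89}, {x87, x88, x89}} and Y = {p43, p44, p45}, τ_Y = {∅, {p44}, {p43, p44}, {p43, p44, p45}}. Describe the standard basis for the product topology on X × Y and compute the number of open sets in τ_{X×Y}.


Basis B = {∅ × ∅, {x87} × {p44}, {x89} × {p44}, {x87} × {p43, p44}, {x87, x89} × {p44}, {x89} × {p43, p44}, {x87} × {p43, p44, p45}, {x87, x88, x89} × {p44}, {x89} × {p43, p44, p45}, {x87, x89} × {p43, p44}, {x87, x89} × {p43, p44, p45}, {x87, x88, x89} × {p43, p44}, {x87, x88, x89} × {p43, p44, p45}}; |τ_{X×Y}| = 30.

Enumerate products U × V with U ∈ τ_X, V ∈ τ_Y (deduplicated):
  ∅ × ∅ = {} (∅)
  {x87} × {p44} = {(x87,p44)}
  {x89} × {p44} = {(x89,p44)}
  {x87} × {p43, p44} = {(x87,p43), (x87,p44)}
  {x87, x89} × {p44} = {(x87,p44), (x89,p44)}
  {x89} × {p43, p44} = {(x89,p43), (x89,p44)}
  {x87} × {p43, p44, p45} = {(x87,p43), (x87,p44), (x87,p45)}
  {x87, x88, x89} × {p44} = {(x87,p44), (x88,p44), (x89,p44)}
  {x89} × {p43, p44, p45} = {(x89,p43), (x89,p44), (x89,p45)}
  {x87, x89} × {p43, p44} = {(x87,p43), (x87,p44), (x89,p43), (x89,p44)}
  {x87, x89} × {p43, p44, p45} = {(x87,p43), (x87,p44), (x87,p45), (x89,p43), (x89,p44), (x89,p45)}
  {x87, x88, x89} × {p43, p44} = {(x87,p43), (x87,p44), (x88,p43), (x88,p44), (x89,p43), (x89,p44)}
  {x87, x88, x89} × {p43, p44, p45} = {(x87,p43), (x87,p44), (x87,p45), (x88,p43), (x88,p44), (x88,p45), (x89,p43), (x89,p44), (x89,p45)}
These 13 distinct sets form the basis B.
Close under arbitrary unions to get τ_{X×Y}; counting gives |τ_{X×Y}| = 30.


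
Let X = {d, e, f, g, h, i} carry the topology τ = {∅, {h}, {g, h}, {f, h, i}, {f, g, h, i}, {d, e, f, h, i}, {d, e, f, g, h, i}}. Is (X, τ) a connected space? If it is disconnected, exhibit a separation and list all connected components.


(X, τ) is connected.

Find clopen sets (U ∈ τ with X ∖ U ∈ τ):
  U = ∅, X ∖ U = {d, e, f, g, h, i} — both open, so U is clopen.
  U = {d, e, f, g, h, i}, X ∖ U = ∅ — both open, so U is clopen.
Only trivial clopens (∅ and X) exist, so (X, τ) is connected.
Compute connected components by grouping points that agree on all clopens:
  component: {d, e, f, g, h, i}


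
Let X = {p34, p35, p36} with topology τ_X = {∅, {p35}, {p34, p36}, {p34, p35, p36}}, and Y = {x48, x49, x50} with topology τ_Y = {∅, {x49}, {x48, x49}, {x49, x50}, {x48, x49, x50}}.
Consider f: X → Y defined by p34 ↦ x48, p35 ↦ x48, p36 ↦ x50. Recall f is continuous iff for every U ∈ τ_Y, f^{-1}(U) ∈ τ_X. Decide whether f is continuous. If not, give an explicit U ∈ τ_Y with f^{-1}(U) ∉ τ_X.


f is NOT continuous.

Compute f^{-1}(U) for each U ∈ τ_Y:
  U = ∅: f^{-1}(U) = ∅ ∈ τ_X ✓.
  U = {x49}: f^{-1}(U) = ∅ ∈ τ_X ✓.
  U = {x48, x49}: f^{-1}(U) = {p34, p35} ∉ τ_X ✗.
  U = {x49, x50}: f^{-1}(U) = {p36} ∉ τ_X ✗.
  U = {x48, x49, x50}: f^{-1}(U) = {p34, p35, p36} ∈ τ_X ✓.
Found U = {x48, x49} with f^{-1}(U) = {p34, p35} not in τ_X. Therefore f is NOT continuous.


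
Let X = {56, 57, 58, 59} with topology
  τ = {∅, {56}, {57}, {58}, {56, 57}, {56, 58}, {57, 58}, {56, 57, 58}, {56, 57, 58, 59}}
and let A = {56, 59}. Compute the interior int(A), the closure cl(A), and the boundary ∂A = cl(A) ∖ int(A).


int(A) = {56}, cl(A) = {56, 59}, ∂A = {59}.

Closed sets in (X, τ) are complements of opens:
  closed(X, τ) = {∅, {59}, {56, 59}, {57, 59}, {58, 59}, {56, 57, 59}, {56, 58, 59}, {57, 58, 59}, {56, 57, 58, 59}}.
int(A) = ⋃ {U ∈ τ : U ⊆ A}. Opens contained in A: ∅, {56}.
Taking the union of these: int(A) = {56}.
cl(A) = ⋂ {C closed : A ⊆ C}. Closed sets containing A: {56, 59}, {56, 57, 59}, {56, 58, 59}, {56, 57, 58, 59}.
Intersecting these: cl(A) = {56, 59}.
∂A = cl(A) ∖ int(A) = {56, 59} ∖ {56} = {59}.


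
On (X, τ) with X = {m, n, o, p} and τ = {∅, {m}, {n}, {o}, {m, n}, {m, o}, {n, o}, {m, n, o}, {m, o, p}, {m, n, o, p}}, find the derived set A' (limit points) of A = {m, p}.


A' = {p}

For each x ∈ X, list the open sets U ∈ τ with x ∈ U, then check whether U ∩ (A ∖ {x}) ≠ ∅ for every such U.
  x = m: open {m} ∋ x has {m} ∩ (A ∖ {m}) = ∅, so x is NOT a limit point.
  x = n: open {n} ∋ x has {n} ∩ (A ∖ {n}) = ∅, so x is NOT a limit point.
  x = o: open {o} ∋ x has {o} ∩ (A ∖ {o}) = ∅, so x is NOT a limit point.
  x = p: opens ∋ x are {m, o, p}, {m, n, o, p}; each meets A ∖ {p}, so x IS a limit point.
Collecting: A' = {p}.


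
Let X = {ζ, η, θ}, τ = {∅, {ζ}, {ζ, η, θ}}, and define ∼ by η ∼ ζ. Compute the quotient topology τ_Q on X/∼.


X/∼ = {[ζ=η], [θ]}; |τ_Q| = 2.

Equivalence classes: [ζ=η], [θ].
Quotient map π: X → X/∼ sends ζ ↦ [ζ=η], η ↦ [ζ=η], θ ↦ [θ].
For each subset V ⊆ X/∼, compute π^{-1}(V) ⊆ X and check whether π^{-1}(V) ∈ τ. V is open in τ_Q iff π^{-1}(V) ∈ τ.
  V = {}: π^{-1}(V) = ∅ ∈ τ ✓.
  V = {[ζ=η]}: π^{-1}(V) = {ζ, η} ∉ τ ✗.
  V = {[θ]}: π^{-1}(V) = {θ} ∉ τ ✗.
  V = {[ζ=η], [θ]}: π^{-1}(V) = {ζ, η, θ} ∈ τ ✓.
Open sets in the quotient: τ_Q = {{}, {[ζ=η], [θ]}} (2 elements).


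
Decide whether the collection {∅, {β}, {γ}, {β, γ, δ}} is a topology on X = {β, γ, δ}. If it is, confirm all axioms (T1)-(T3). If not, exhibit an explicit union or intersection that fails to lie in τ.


τ is NOT a topology on X.

Axiom (T1): ∅ ∈ τ? Yes; X ∈ τ? Yes.
Axiom (T2/T3): check pairwise unions and intersections of members of τ.
Counterexample for (T2): {β} ∪ {γ} = {β, γ} ∉ τ. Therefore τ is NOT a topology.


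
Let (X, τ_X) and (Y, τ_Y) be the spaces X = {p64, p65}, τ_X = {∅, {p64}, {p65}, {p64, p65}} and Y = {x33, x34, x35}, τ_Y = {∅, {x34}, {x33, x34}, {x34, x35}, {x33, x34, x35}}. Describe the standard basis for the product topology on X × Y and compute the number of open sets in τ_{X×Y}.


Basis B = {∅ × ∅, {p64} × {x34}, {p65} × {x34}, {p64} × {x33, x34}, {p64} × {x34, x35}, {p64, p65} × {x34}, {p65} × {x33, x34}, {p65} × {x34, x35}, {p64} × {x33, x34, x35}, {p65} × {x33, x34, x35}, {p64, p65} × {x33, x34}, {p64, p65} × {x34, x35}, {p64, p65} × {x33, x34, x35}}; |τ_{X×Y}| = 25.

Enumerate products U × V with U ∈ τ_X, V ∈ τ_Y (deduplicated):
  ∅ × ∅ = {} (∅)
  {p64} × {x34} = {(p64,x34)}
  {p65} × {x34} = {(p65,x34)}
  {p64} × {x33, x34} = {(p64,x33), (p64,x34)}
  {p64} × {x34, x35} = {(p64,x34), (p64,x35)}
  {p64, p65} × {x34} = {(p64,x34), (p65,x34)}
  {p65} × {x33, x34} = {(p65,x33), (p65,x34)}
  {p65} × {x34, x35} = {(p65,x34), (p65,x35)}
  {p64} × {x33, x34, x35} = {(p64,x33), (p64,x34), (p64,x35)}
  {p65} × {x33, x34, x35} = {(p65,x33), (p65,x34), (p65,x35)}
  {p64, p65} × {x33, x34} = {(p64,x33), (p64,x34), (p65,x33), (p65,x34)}
  {p64, p65} × {x34, x35} = {(p64,x34), (p64,x35), (p65,x34), (p65,x35)}
  {p64, p65} × {x33, x34, x35} = {(p64,x33), (p64,x34), (p64,x35), (p65,x33), (p65,x34), (p65,x35)}
These 13 distinct sets form the basis B.
Close under arbitrary unions to get τ_{X×Y}; counting gives |τ_{X×Y}| = 25.


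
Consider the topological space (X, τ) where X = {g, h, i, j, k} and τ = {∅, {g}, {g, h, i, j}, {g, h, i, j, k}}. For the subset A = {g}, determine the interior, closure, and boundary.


int(A) = {g}, cl(A) = {g, h, i, j, k}, ∂A = {h, i, j, k}.

Closed sets in (X, τ) are complements of opens:
  closed(X, τ) = {∅, {k}, {h, i, j, k}, {g, h, i, j, k}}.
int(A) = ⋃ {U ∈ τ : U ⊆ A}. Opens contained in A: ∅, {g}.
Taking the union of these: int(A) = {g}.
cl(A) = ⋂ {C closed : A ⊆ C}. Closed sets containing A: {g, h, i, j, k}.
Intersecting these: cl(A) = {g, h, i, j, k}.
∂A = cl(A) ∖ int(A) = {g, h, i, j, k} ∖ {g} = {h, i, j, k}.


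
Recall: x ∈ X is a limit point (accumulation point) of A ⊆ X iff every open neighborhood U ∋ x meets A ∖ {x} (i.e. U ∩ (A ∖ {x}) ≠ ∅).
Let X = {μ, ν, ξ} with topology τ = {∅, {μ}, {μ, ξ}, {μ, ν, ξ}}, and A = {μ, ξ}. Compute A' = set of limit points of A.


A' = {ν, ξ}

For each x ∈ X, list the open sets U ∈ τ with x ∈ U, then check whether U ∩ (A ∖ {x}) ≠ ∅ for every such U.
  x = μ: open {μ} ∋ x has {μ} ∩ (A ∖ {μ}) = ∅, so x is NOT a limit point.
  x = ν: opens ∋ x are {μ, ν, ξ}; each meets A ∖ {ν}, so x IS a limit point.
  x = ξ: opens ∋ x are {μ, ξ}, {μ, ν, ξ}; each meets A ∖ {ξ}, so x IS a limit point.
Collecting: A' = {ν, ξ}.


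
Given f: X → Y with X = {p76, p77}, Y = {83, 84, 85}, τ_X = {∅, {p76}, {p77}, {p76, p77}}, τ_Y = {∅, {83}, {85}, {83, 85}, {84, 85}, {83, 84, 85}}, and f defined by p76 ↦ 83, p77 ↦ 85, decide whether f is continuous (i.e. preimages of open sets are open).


f IS continuous.

Compute f^{-1}(U) for each U ∈ τ_Y:
  U = ∅: f^{-1}(U) = ∅ ∈ τ_X ✓.
  U = {83}: f^{-1}(U) = {p76} ∈ τ_X ✓.
  U = {85}: f^{-1}(U) = {p77} ∈ τ_X ✓.
  U = {83, 85}: f^{-1}(U) = {p76, p77} ∈ τ_X ✓.
  U = {84, 85}: f^{-1}(U) = {p77} ∈ τ_X ✓.
  U = {83, 84, 85}: f^{-1}(U) = {p76, p77} ∈ τ_X ✓.
Every preimage lies in τ_X, so f IS continuous.


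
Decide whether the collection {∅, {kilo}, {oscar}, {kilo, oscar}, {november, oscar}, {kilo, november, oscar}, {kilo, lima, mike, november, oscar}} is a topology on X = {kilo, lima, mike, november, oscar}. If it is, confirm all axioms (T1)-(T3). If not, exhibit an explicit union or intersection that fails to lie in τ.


τ IS a topology on X.

Axiom (T1): ∅ ∈ τ? Yes; X ∈ τ? Yes.
Axiom (T2/T3): check pairwise unions and intersections of members of τ.
All pairwise intersections and unions checked — each lies in τ. Therefore τ satisfies (T1), (T2), (T3): it IS a topology on X.


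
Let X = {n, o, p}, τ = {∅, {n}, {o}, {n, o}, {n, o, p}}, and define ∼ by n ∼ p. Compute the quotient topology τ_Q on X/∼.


X/∼ = {[n=p], [o]}; |τ_Q| = 3.

Equivalence classes: [n=p], [o].
Quotient map π: X → X/∼ sends n ↦ [n=p], o ↦ [o], p ↦ [n=p].
For each subset V ⊆ X/∼, compute π^{-1}(V) ⊆ X and check whether π^{-1}(V) ∈ τ. V is open in τ_Q iff π^{-1}(V) ∈ τ.
  V = {}: π^{-1}(V) = ∅ ∈ τ ✓.
  V = {[n=p]}: π^{-1}(V) = {n, p} ∉ τ ✗.
  V = {[o]}: π^{-1}(V) = {o} ∈ τ ✓.
  V = {[n=p], [o]}: π^{-1}(V) = {n, o, p} ∈ τ ✓.
Open sets in the quotient: τ_Q = {{}, {[o]}, {[n=p], [o]}} (3 elements).


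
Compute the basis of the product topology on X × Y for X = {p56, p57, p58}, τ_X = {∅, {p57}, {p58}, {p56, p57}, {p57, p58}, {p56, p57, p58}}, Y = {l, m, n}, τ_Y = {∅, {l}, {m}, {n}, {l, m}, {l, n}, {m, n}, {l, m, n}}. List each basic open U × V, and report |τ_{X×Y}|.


Basis B = {∅ × ∅, {p57} × {l}, {p57} × {m}, {p57} × {n}, {p58} × {l}, {p58} × {m}, {p58} × {n}, {p56, p57} × {l}, {p56, p57} × {m}, {p56, p57} × {n}, {p57} × {l, m}, {p57} × {l, n}, {p57, p58} × {l}, {p57} × {m, n}, {p57, p58} × {m}, {p57, p58} × {n}, {p58} × {l, m}, {p58} × {l, n}, {p58} × {m, n}, {p56, p57, p58} × {l}, {p56, p57, p58} × {m}, {p56, p57, p58} × {n}, {p57} × {l, m, n}, {p58} × {l, m, n}, {p56, p57} × {l, m}, {p56, p57} × {l, n}, {p56, p57} × {m, n}, {p57, p58} × {l, m}, {p57, p58} × {l, n}, {p57, p58} × {m, n}, {p56, p57} × {l, m, n}, {p56, p57, p58} × {l, m}, {p56, p57, p58} × {l, n}, {p56, p57, p58} × {m, n}, {p57, p58} × {l, m, n}, {p56, p57, p58} × {l, m, n}}; |τ_{X×Y}| = 216.

Enumerate products U × V with U ∈ τ_X, V ∈ τ_Y (deduplicated):
  ∅ × ∅ = {} (∅)
  {p57} × {l} = {(p57,l)}
  {p57} × {m} = {(p57,m)}
  {p57} × {n} = {(p57,n)}
  {p58} × {l} = {(p58,l)}
  {p58} × {m} = {(p58,m)}
  {p58} × {n} = {(p58,n)}
  {p56, p57} × {l} = {(p56,l), (p57,l)}
  {p56, p57} × {m} = {(p56,m), (p57,m)}
  {p56, p57} × {n} = {(p56,n), (p57,n)}
  {p57} × {l, m} = {(p57,l), (p57,m)}
  {p57} × {l, n} = {(p57,l), (p57,n)}
  {p57, p58} × {l} = {(p57,l), (p58,l)}
  {p57} × {m, n} = {(p57,m), (p57,n)}
  {p57, p58} × {m} = {(p57,m), (p58,m)}
  {p57, p58} × {n} = {(p57,n), (p58,n)}
  {p58} × {l, m} = {(p58,l), (p58,m)}
  {p58} × {l, n} = {(p58,l), (p58,n)}
  {p58} × {m, n} = {(p58,m), (p58,n)}
  {p56, p57, p58} × {l} = {(p56,l), (p57,l), (p58,l)}
  {p56, p57, p58} × {m} = {(p56,m), (p57,m), (p58,m)}
  {p56, p57, p58} × {n} = {(p56,n), (p57,n), (p58,n)}
  {p57} × {l, m, n} = {(p57,l), (p57,m), (p57,n)}
  {p58} × {l, m, n} = {(p58,l), (p58,m), (p58,n)}
  {p56, p57} × {l, m} = {(p56,l), (p56,m), (p57,l), (p57,m)}
  {p56, p57} × {l, n} = {(p56,l), (p56,n), (p57,l), (p57,n)}
  {p56, p57} × {m, n} = {(p56,m), (p56,n), (p57,m), (p57,n)}
  {p57, p58} × {l, m} = {(p57,l), (p57,m), (p58,l), (p58,m)}
  {p57, p58} × {l, n} = {(p57,l), (p57,n), (p58,l), (p58,n)}
  {p57, p58} × {m, n} = {(p57,m), (p57,n), (p58,m), (p58,n)}
  {p56, p57} × {l, m, n} = {(p56,l), (p56,m), (p56,n), (p57,l), (p57,m), (p57,n)}
  {p56, p57, p58} × {l, m} = {(p56,l), (p56,m), (p57,l), (p57,m), (p58,l), (p58,m)}
  {p56, p57, p58} × {l, n} = {(p56,l), (p56,n), (p57,l), (p57,n), (p58,l), (p58,n)}
  {p56, p57, p58} × {m, n} = {(p56,m), (p56,n), (p57,m), (p57,n), (p58,m), (p58,n)}
  {p57, p58} × {l, m, n} = {(p57,l), (p57,m), (p57,n), (p58,l), (p58,m), (p58,n)}
  {p56, p57, p58} × {l, m, n} = {(p56,l), (p56,m), (p56,n), (p57,l), (p57,m), (p57,n), (p58,l), (p58,m), (p58,n)}
These 36 distinct sets form the basis B.
Close under arbitrary unions to get τ_{X×Y}; counting gives |τ_{X×Y}| = 216.
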